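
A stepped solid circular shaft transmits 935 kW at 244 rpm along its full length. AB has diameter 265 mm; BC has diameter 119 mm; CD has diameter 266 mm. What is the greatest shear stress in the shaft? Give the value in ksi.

ω = 2π·244/60 = 25.55 rad/s, so T = P/ω = 935×10³ / 25.55 = 36590 N·m.
Under the same torque, τ_max = 16T/(πd³) is largest where d is smallest — segment BC (d = 119 mm).
τ_max = 16·36590/(π·(0.119)³) = 1.106×10^8 Pa.

16.0 ksi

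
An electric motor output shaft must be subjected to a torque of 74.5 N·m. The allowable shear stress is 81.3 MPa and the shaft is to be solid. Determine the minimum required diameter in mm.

16.7 mm

For a solid shaft τ_max = 16T/(πd³), so d = (16T/(π τ_allow))^(1/3) = (16·74.50/(π·8.13×10^7))^(1/3) = 0.01671 m.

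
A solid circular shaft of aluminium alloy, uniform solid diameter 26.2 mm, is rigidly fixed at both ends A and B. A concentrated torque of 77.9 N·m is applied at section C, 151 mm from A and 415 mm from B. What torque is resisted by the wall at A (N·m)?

57.1 N·m

With uniform GJ and both ends fixed, compatibility θ_AC = θ_CB gives T_A·a = T_B·b, together with T_A + T_B = T₀.
T_A = T₀·b/(a+b) = 77.90·415/566.0 = 57.12 N·m; T_B = 20.78 N·m.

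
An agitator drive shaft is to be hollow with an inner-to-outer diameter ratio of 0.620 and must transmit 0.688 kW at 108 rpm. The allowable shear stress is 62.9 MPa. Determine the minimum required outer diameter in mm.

17.9 mm

ω = 2π·108/60 = 11.31 rad/s, so T = P/ω = 0.688×10³ / 11.31 = 60.83 N·m.
For a hollow shaft with d_i/d_o = 0.620: τ_max = 16T/(π d_o³ (1−k⁴)), so d_o = [16T/(π τ_allow (1−k⁴))]^(1/3) = [16·60.83/(π·6.29×10^7·0.8522)]^(1/3) = 0.01795 m.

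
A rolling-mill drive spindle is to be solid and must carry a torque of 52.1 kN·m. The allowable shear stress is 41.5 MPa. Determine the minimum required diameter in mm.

For a solid shaft τ_max = 16T/(πd³), so d = (16T/(π τ_allow))^(1/3) = (16·52100/(π·4.15×10^7))^(1/3) = 0.1856 m.

186 mm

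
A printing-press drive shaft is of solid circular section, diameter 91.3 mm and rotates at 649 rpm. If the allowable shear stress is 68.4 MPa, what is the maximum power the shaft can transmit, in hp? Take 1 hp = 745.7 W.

932 hp

J = πd⁴/32 = π(0.0913)⁴/32 = 6.822×10^-6 m⁴.
T_max = τ_allow·J/r = 6.84×10^7 × 6.822×10^-6 / 0.0456 = 10220 N·m.
ω = 2π·649/60 = 67.96 rad/s, so P_max = T_max·ω = 6.947×10^5 W.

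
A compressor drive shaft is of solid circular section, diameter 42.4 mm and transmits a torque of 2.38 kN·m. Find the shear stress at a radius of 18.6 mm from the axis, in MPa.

140 MPa

J = πd⁴/32 = π(0.0424)⁴/32 = 3.173×10^-7 m⁴.
Shear stress varies linearly with radius: τ = T·r/J = 2380 × 0.0186 / 3.173×10^-7 = 1.395×10^8 Pa.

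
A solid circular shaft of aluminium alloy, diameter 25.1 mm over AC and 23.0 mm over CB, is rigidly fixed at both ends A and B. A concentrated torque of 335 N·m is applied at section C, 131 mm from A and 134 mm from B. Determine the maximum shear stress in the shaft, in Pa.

6.39e7 Pa

Compatibility: T_A·a/J_AC = T_B·b/J_CB with T_A + T_B = T₀.
J_AC = 3.90×10^-8 m⁴, J_CB = 2.75×10^-8 m⁴, so T_A = T₀·(J_AC/a)/((J_AC/a)+(J_CB/b)) = 198.3 N·m, T_B = 136.7 N·m.
τ in each portion: τ_AC = 6.39×10^7 Pa, τ_CB = 5.72×10^7 Pa; maximum is in AC.
τ_max = T_AC·r/J = 198.3·0.0126/3.90×10^-8 = 6.387×10^7 Pa.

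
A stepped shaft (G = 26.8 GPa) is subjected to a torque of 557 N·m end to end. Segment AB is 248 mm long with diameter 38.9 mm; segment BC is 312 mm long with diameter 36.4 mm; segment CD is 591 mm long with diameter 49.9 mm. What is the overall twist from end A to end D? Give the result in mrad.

J_AB = π(0.0389)⁴/32 = 2.25×10^-7 m⁴; J_BC = π(0.0364)⁴/32 = 1.72×10^-7 m⁴; J_CD = π(0.0499)⁴/32 = 6.09×10^-7 m⁴.
θ = (T/G)·Σ L_i/J_i = (557.0/26.8×10⁹)·(0.248/2.25×10^-7 + 0.312/1.72×10^-7 + 0.591/6.09×10^-7) = 0.08073 rad.

80.7 mrad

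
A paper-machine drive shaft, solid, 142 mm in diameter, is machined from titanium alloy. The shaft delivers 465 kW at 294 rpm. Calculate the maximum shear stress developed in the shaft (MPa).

26.9 MPa

ω = 2π·294/60 = 30.79 rad/s, so T = P/ω = 465×10³ / 30.79 = 15100 N·m.
J = πd⁴/32 = π(0.142)⁴/32 = 3.992×10^-5 m⁴.
τ_max = T·r/J = 15100 × 0.0710 / 3.992×10^-5 = 2.686×10^7 Pa.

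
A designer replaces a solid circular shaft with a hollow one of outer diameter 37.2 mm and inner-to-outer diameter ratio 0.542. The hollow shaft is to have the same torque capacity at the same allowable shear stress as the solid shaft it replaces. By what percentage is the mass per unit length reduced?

25.0 %

Equal τ_max and T ⇒ the solid shaft needs d_s³ = d_o³(1−k⁴), so d_s = 37.2·(1−0.542⁴)^(1/3) = 36.10 mm.
Area ratio A_h/A_s = d_o²(1−k²)/d_s² = (1−k²)/(1−k⁴)^(2/3) = 0.7500.
Mass saving = 1 − 0.7500 = 25.0 %.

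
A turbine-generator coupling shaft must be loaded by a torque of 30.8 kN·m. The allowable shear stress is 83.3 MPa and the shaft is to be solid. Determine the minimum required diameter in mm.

123 mm

For a solid shaft τ_max = 16T/(πd³), so d = (16T/(π τ_allow))^(1/3) = (16·30800/(π·8.33×10^7))^(1/3) = 0.1235 m.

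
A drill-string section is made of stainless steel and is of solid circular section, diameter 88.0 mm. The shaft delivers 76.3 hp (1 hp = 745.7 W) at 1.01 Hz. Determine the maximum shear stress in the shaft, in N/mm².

67.0 N/mm²

ω = 2π·1.01 = 6.346 rad/s, so T = P/ω = 76.3×745.7 / 6.346 = 8966 N·m.
J = πd⁴/32 = π(0.0880)⁴/32 = 5.887×10^-6 m⁴.
τ_max = T·r/J = 8966 × 0.0440 / 5.887×10^-6 = 6.701×10^7 Pa.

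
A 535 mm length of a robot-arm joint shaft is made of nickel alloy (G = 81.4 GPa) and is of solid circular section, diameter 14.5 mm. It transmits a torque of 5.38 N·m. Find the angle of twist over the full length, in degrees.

J = πd⁴/32 = π(0.0145)⁴/32 = 4.340×10^-9 m⁴.
θ = T·L/(G·J) = 5.380 × 0.535 / (81.4×10⁹ × 4.340×10^-9) = 8.148×10^-3 rad.

0.467°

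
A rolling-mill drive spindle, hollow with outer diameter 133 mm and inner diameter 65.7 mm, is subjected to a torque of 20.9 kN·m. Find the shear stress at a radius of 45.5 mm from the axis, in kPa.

J = π(d_o⁴ − d_i⁴)/32 = π(0.133⁴ − 0.0657⁴)/32 = 2.889×10^-5 m⁴.
Shear stress varies linearly with radius: τ = T·r/J = 20900 × 0.0455 / 2.889×10^-5 = 3.292×10^7 Pa.

32900 kPa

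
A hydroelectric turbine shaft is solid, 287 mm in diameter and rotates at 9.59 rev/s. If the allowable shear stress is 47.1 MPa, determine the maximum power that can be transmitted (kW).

13200 kW

J = πd⁴/32 = π(0.287)⁴/32 = 6.661×10^-4 m⁴.
T_max = τ_allow·J/r = 4.71×10^7 × 6.661×10^-4 / 0.143 = 218600 N·m.
ω = 2π·9.59 = 60.26 rad/s, so P_max = T_max·ω = 1.317×10^7 W.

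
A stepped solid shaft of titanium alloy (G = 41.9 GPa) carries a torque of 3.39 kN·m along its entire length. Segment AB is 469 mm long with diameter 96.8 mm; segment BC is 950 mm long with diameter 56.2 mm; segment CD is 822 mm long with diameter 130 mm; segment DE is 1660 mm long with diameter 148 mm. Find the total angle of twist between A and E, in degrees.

5.05°

J_AB = π(0.0968)⁴/32 = 8.62×10^-6 m⁴; J_BC = π(0.0562)⁴/32 = 9.79×10^-7 m⁴; J_CD = π(0.130)⁴/32 = 2.80×10^-5 m⁴; J_DE = π(0.148)⁴/32 = 4.71×10^-5 m⁴.
θ = (T/G)·Σ L_i/J_i = (3390/41.9×10⁹)·(0.469/8.62×10^-6 + 0.950/9.79×10^-7 + 0.822/2.80×10^-5 + 1.66/4.71×10^-5) = 0.08811 rad.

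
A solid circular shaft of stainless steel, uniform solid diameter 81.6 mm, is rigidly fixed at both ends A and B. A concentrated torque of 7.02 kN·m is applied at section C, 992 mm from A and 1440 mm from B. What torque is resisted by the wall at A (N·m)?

4160 N·m

With uniform GJ and both ends fixed, compatibility θ_AC = θ_CB gives T_A·a = T_B·b, together with T_A + T_B = T₀.
T_A = T₀·b/(a+b) = 7020·1440/2432 = 4157 N·m; T_B = 2863 N·m.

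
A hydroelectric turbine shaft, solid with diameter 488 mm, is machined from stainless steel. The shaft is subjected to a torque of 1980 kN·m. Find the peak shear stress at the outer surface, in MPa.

J = πd⁴/32 = π(0.488)⁴/32 = 5.568×10^-3 m⁴.
τ_max = T·r/J = 1.980e6 × 0.244 / 5.568×10^-3 = 8.677×10^7 Pa.

86.8 MPa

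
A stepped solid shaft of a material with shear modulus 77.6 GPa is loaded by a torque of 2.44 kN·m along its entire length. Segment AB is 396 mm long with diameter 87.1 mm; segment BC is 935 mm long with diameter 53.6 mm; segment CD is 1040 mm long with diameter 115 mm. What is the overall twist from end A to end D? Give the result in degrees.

2.31°

J_AB = π(0.0871)⁴/32 = 5.65×10^-6 m⁴; J_BC = π(0.0536)⁴/32 = 8.10×10^-7 m⁴; J_CD = π(0.115)⁴/32 = 1.72×10^-5 m⁴.
θ = (T/G)·Σ L_i/J_i = (2440/77.6×10⁹)·(0.396/5.65×10^-6 + 0.935/8.10×10^-7 + 1.04/1.72×10^-5) = 0.04039 rad.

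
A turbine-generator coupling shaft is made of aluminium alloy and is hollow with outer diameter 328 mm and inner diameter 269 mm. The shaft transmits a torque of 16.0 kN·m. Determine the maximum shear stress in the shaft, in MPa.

4.22 MPa

J = π(d_o⁴ − d_i⁴)/32 = π(0.328⁴ − 0.269⁴)/32 = 6.223×10^-4 m⁴.
τ_max = T·r/J = 16000 × 0.164 / 6.223×10^-4 = 4.217×10^6 Pa.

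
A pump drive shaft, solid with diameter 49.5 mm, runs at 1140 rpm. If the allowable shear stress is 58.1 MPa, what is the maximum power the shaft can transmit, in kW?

165 kW

J = πd⁴/32 = π(0.0495)⁴/32 = 5.894×10^-7 m⁴.
T_max = τ_allow·J/r = 5.81×10^7 × 5.894×10^-7 / 0.0248 = 1384 N·m.
ω = 2π·1140/60 = 119.4 rad/s, so P_max = T_max·ω = 1.652×10^5 W.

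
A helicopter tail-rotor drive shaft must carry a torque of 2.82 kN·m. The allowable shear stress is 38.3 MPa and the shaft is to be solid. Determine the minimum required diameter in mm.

72.1 mm

For a solid shaft τ_max = 16T/(πd³), so d = (16T/(π τ_allow))^(1/3) = (16·2820/(π·3.83×10^7))^(1/3) = 0.07211 m.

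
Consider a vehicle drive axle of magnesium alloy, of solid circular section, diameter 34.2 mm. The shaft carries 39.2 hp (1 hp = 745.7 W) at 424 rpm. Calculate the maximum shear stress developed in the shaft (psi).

ω = 2π·424/60 = 44.40 rad/s, so T = P/ω = 39.2×745.7 / 44.40 = 658.3 N·m.
J = πd⁴/32 = π(0.0342)⁴/32 = 1.343×10^-7 m⁴.
τ_max = T·r/J = 658.3 × 0.0171 / 1.343×10^-7 = 8.382×10^7 Pa.

12200 psi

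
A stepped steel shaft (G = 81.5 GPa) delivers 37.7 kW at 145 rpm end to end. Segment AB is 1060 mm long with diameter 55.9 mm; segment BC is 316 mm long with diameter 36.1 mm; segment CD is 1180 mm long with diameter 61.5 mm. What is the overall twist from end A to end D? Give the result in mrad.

117 mrad

ω = 2π·145/60 = 15.18 rad/s, so T = P/ω = 37.7×10³ / 15.18 = 2483 N·m.
J_AB = π(0.0559)⁴/32 = 9.59×10^-7 m⁴; J_BC = π(0.0361)⁴/32 = 1.67×10^-7 m⁴; J_CD = π(0.0615)⁴/32 = 1.40×10^-6 m⁴.
θ = (T/G)·Σ L_i/J_i = (2483/81.5×10⁹)·(1.06/9.59×10^-7 + 0.316/1.67×10^-7 + 1.18/1.40×10^-6) = 0.1170 rad.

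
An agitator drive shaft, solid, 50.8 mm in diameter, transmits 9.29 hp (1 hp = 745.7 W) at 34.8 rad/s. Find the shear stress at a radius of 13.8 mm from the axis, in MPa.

4.20 MPa

ω = 34.8 rad/s, so T = P/ω = 9.29×745.7 / 34.80 = 199.1 N·m.
J = πd⁴/32 = π(0.0508)⁴/32 = 6.538×10^-7 m⁴.
Shear stress varies linearly with radius: τ = T·r/J = 199.1 × 0.0138 / 6.538×10^-7 = 4.202×10^6 Pa.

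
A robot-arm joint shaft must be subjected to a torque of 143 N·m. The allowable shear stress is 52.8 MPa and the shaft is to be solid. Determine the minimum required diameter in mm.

24.0 mm

For a solid shaft τ_max = 16T/(πd³), so d = (16T/(π τ_allow))^(1/3) = (16·143.0/(π·5.28×10^7))^(1/3) = 0.02398 m.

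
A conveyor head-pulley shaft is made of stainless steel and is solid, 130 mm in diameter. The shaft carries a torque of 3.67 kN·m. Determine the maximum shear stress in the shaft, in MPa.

8.51 MPa

J = πd⁴/32 = π(0.130)⁴/32 = 2.804×10^-5 m⁴.
τ_max = T·r/J = 3670 × 0.0650 / 2.804×10^-5 = 8.508×10^6 Pa.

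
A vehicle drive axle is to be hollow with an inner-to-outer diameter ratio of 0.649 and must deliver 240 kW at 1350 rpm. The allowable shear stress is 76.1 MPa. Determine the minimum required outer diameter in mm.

ω = 2π·1350/60 = 141.4 rad/s, so T = P/ω = 240×10³ / 141.4 = 1698 N·m.
For a hollow shaft with d_i/d_o = 0.649: τ_max = 16T/(π d_o³ (1−k⁴)), so d_o = [16T/(π τ_allow (1−k⁴))]^(1/3) = [16·1698/(π·7.61×10^7·0.8226)]^(1/3) = 0.05169 m.

51.7 mm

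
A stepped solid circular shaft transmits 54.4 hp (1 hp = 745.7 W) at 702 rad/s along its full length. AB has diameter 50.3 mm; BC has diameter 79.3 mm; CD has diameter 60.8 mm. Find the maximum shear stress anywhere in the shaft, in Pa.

ω = 702 rad/s, so T = P/ω = 54.4×745.7 / 702.0 = 57.79 N·m.
Under the same torque, τ_max = 16T/(πd³) is largest where d is smallest — segment AB (d = 50.3 mm).
τ_max = 16·57.79/(π·(0.0503)³) = 2.313×10^6 Pa.

2.31e6 Pa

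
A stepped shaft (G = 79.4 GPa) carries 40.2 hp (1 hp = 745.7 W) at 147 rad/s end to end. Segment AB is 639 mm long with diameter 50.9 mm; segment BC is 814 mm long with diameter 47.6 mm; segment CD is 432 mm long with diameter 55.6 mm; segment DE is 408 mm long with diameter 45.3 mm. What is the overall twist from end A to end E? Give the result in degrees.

0.593°

ω = 147 rad/s, so T = P/ω = 40.2×745.7 / 147.0 = 203.9 N·m.
J_AB = π(0.0509)⁴/32 = 6.59×10^-7 m⁴; J_BC = π(0.0476)⁴/32 = 5.04×10^-7 m⁴; J_CD = π(0.0556)⁴/32 = 9.38×10^-7 m⁴; J_DE = π(0.0453)⁴/32 = 4.13×10^-7 m⁴.
θ = (T/G)·Σ L_i/J_i = (203.9/79.4×10⁹)·(0.639/6.59×10^-7 + 0.814/5.04×10^-7 + 0.432/9.38×10^-7 + 0.408/4.13×10^-7) = 0.01036 rad.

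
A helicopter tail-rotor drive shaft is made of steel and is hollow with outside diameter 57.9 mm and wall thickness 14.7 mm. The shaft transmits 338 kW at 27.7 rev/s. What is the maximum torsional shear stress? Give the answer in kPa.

54100 kPa

ω = 2π·27.7 = 174.0 rad/s, so T = P/ω = 338×10³ / 174.0 = 1942 N·m.
J = π(d_o⁴ − d_i⁴)/32 = π(0.0579⁴ − 0.0285⁴)/32 = 1.039×10^-6 m⁴.
τ_max = T·r/J = 1942 × 0.0290 / 1.039×10^-6 = 5.413×10^7 Pa.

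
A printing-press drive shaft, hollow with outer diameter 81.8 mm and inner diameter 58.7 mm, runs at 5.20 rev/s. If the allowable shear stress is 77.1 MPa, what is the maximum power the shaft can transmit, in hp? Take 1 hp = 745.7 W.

J = π(d_o⁴ − d_i⁴)/32 = π(0.0818⁴ − 0.0587⁴)/32 = 3.230×10^-6 m⁴.
T_max = τ_allow·J/r = 7.71×10^7 × 3.230×10^-6 / 0.0409 = 6089 N·m.
ω = 2π·5.20 = 32.67 rad/s, so P_max = T_max·ω = 1.989×10^5 W.

267 hp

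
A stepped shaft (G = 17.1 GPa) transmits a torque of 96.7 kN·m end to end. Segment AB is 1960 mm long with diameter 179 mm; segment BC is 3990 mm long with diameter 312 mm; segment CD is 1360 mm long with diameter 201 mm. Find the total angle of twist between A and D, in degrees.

J_AB = π(0.179)⁴/32 = 1.01×10^-4 m⁴; J_BC = π(0.312)⁴/32 = 9.30×10^-4 m⁴; J_CD = π(0.201)⁴/32 = 1.60×10^-4 m⁴.
θ = (T/G)·Σ L_i/J_i = (96700/17.1×10⁹)·(1.96/1.01×10^-4 + 3.99/9.30×10^-4 + 1.36/1.60×10^-4) = 0.1822 rad.

10.4°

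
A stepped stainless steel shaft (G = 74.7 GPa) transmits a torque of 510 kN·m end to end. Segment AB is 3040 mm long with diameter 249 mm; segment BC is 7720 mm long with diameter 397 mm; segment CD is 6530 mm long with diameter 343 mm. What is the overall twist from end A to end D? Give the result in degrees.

6.27°

J_AB = π(0.249)⁴/32 = 3.77×10^-4 m⁴; J_BC = π(0.397)⁴/32 = 2.44×10^-3 m⁴; J_CD = π(0.343)⁴/32 = 1.36×10^-3 m⁴.
θ = (T/G)·Σ L_i/J_i = (510000/74.7×10⁹)·(3.04/3.77×10^-4 + 7.72/2.44×10^-3 + 6.53/1.36×10^-3) = 0.1094 rad.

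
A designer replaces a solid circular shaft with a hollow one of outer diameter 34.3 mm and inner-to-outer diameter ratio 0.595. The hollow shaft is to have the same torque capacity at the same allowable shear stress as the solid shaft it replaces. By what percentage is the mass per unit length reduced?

Equal τ_max and T ⇒ the solid shaft needs d_s³ = d_o³(1−k⁴), so d_s = 34.3·(1−0.595⁴)^(1/3) = 32.80 mm.
Area ratio A_h/A_s = d_o²(1−k²)/d_s² = (1−k²)/(1−k⁴)^(2/3) = 0.7063.
Mass saving = 1 − 0.7063 = 29.4 %.

29.4 %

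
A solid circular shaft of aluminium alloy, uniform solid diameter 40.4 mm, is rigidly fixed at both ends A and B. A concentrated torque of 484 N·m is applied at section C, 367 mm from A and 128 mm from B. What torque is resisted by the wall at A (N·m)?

125 N·m

With uniform GJ and both ends fixed, compatibility θ_AC = θ_CB gives T_A·a = T_B·b, together with T_A + T_B = T₀.
T_A = T₀·b/(a+b) = 484.0·128/495.0 = 125.2 N·m; T_B = 358.8 N·m.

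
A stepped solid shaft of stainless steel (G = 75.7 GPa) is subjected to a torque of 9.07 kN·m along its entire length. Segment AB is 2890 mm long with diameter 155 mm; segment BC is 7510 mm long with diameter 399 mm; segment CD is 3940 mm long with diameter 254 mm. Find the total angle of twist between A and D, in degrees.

J_AB = π(0.155)⁴/32 = 5.67×10^-5 m⁴; J_BC = π(0.399)⁴/32 = 2.49×10^-3 m⁴; J_CD = π(0.254)⁴/32 = 4.09×10^-4 m⁴.
θ = (T/G)·Σ L_i/J_i = (9070/75.7×10⁹)·(2.89/5.67×10^-5 + 7.51/2.49×10^-3 + 3.94/4.09×10^-4) = 7.627×10^-3 rad.

0.437°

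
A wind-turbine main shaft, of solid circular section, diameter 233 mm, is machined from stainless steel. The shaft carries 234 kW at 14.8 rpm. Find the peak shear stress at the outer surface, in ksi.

8.82 ksi

ω = 2π·14.8/60 = 1.550 rad/s, so T = P/ω = 234×10³ / 1.550 = 151000 N·m.
J = πd⁴/32 = π(0.233)⁴/32 = 2.894×10^-4 m⁴.
τ_max = T·r/J = 151000 × 0.117 / 2.894×10^-4 = 6.079×10^7 Pa.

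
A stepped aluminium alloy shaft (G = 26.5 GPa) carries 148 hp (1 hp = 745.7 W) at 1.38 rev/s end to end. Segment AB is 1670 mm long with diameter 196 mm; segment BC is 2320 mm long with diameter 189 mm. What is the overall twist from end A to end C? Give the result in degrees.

0.827°

ω = 2π·1.38 = 8.671 rad/s, so T = P/ω = 148×745.7 / 8.671 = 12730 N·m.
J_AB = π(0.196)⁴/32 = 1.45×10^-4 m⁴; J_BC = π(0.189)⁴/32 = 1.25×10^-4 m⁴.
θ = (T/G)·Σ L_i/J_i = (12730/26.5×10⁹)·(1.67/1.45×10^-4 + 2.32/1.25×10^-4) = 0.01443 rad.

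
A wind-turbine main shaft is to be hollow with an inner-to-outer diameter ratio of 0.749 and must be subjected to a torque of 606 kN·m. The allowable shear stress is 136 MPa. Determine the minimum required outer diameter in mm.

321 mm

For a hollow shaft with d_i/d_o = 0.749: τ_max = 16T/(π d_o³ (1−k⁴)), so d_o = [16T/(π τ_allow (1−k⁴))]^(1/3) = [16·606000/(π·1.36×10^8·0.6853)]^(1/3) = 0.3211 m.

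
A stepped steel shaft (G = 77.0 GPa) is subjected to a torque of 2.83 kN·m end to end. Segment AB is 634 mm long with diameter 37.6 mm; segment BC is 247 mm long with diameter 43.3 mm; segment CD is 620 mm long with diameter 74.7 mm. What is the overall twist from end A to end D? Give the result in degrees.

J_AB = π(0.0376)⁴/32 = 1.96×10^-7 m⁴; J_BC = π(0.0433)⁴/32 = 3.45×10^-7 m⁴; J_CD = π(0.0747)⁴/32 = 3.06×10^-6 m⁴.
θ = (T/G)·Σ L_i/J_i = (2830/77.0×10⁹)·(0.634/1.96×10^-7 + 0.247/3.45×10^-7 + 0.620/3.06×10^-6) = 0.1525 rad.

8.74°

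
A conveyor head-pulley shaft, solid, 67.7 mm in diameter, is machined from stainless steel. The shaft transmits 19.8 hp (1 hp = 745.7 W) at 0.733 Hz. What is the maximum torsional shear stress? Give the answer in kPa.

ω = 2π·0.733 = 4.606 rad/s, so T = P/ω = 19.8×745.7 / 4.606 = 3206 N·m.
J = πd⁴/32 = π(0.0677)⁴/32 = 2.062×10^-6 m⁴.
τ_max = T·r/J = 3206 × 0.0338 / 2.062×10^-6 = 5.262×10^7 Pa.

52600 kPa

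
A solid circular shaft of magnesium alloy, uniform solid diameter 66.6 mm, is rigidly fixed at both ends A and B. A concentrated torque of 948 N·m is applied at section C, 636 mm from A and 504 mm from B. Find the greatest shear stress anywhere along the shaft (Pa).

9.12e6 Pa

With uniform GJ and both ends fixed, compatibility θ_AC = θ_CB gives T_A·a = T_B·b, together with T_A + T_B = T₀.
T_A = T₀·b/(a+b) = 948.0·504/1140 = 419.1 N·m; T_B = 528.9 N·m.
τ in each portion: τ_AC = 7.23×10^6 Pa, τ_CB = 9.12×10^6 Pa; maximum is in CB.
τ_max = T_CB·r/J = 528.9·0.0333/1.93×10^-6 = 9.118×10^6 Pa.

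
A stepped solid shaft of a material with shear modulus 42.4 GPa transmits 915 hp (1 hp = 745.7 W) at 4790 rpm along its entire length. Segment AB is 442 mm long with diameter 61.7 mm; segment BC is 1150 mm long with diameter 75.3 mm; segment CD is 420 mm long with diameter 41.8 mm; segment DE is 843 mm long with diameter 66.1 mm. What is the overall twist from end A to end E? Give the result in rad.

0.0810 rad

ω = 2π·4790/60 = 501.6 rad/s, so T = P/ω = 915×745.7 / 501.6 = 1360 N·m.
J_AB = π(0.0617)⁴/32 = 1.42×10^-6 m⁴; J_BC = π(0.0753)⁴/32 = 3.16×10^-6 m⁴; J_CD = π(0.0418)⁴/32 = 3.00×10^-7 m⁴; J_DE = π(0.0661)⁴/32 = 1.87×10^-6 m⁴.
θ = (T/G)·Σ L_i/J_i = (1360/42.4×10⁹)·(0.442/1.42×10^-6 + 1.15/3.16×10^-6 + 0.420/3.00×10^-7 + 0.843/1.87×10^-6) = 0.08104 rad.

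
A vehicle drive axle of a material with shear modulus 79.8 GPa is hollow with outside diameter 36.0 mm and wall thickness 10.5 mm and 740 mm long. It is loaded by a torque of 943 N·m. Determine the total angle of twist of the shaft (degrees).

3.13°

J = π(d_o⁴ − d_i⁴)/32 = π(0.0360⁴ − 0.0150⁴)/32 = 1.599×10^-7 m⁴.
θ = T·L/(G·J) = 943.0 × 0.740 / (79.8×10⁹ × 1.599×10^-7) = 0.05468 rad.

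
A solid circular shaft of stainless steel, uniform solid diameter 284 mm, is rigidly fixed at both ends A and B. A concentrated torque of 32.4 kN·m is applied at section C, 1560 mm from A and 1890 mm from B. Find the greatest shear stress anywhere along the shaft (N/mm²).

With uniform GJ and both ends fixed, compatibility θ_AC = θ_CB gives T_A·a = T_B·b, together with T_A + T_B = T₀.
T_A = T₀·b/(a+b) = 32400·1890/3450 = 17750 N·m; T_B = 14650 N·m.
τ in each portion: τ_AC = 3.95×10^6 Pa, τ_CB = 3.26×10^6 Pa; maximum is in AC.
τ_max = T_AC·r/J = 17750·0.142/6.39×10^-4 = 3.946×10^6 Pa.

3.95 N/mm²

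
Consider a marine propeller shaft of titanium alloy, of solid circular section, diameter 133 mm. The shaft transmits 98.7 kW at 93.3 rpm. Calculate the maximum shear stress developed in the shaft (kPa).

21900 kPa

ω = 2π·93.3/60 = 9.770 rad/s, so T = P/ω = 98.7×10³ / 9.770 = 10100 N·m.
J = πd⁴/32 = π(0.133)⁴/32 = 3.072×10^-5 m⁴.
τ_max = T·r/J = 10100 × 0.0665 / 3.072×10^-5 = 2.187×10^7 Pa.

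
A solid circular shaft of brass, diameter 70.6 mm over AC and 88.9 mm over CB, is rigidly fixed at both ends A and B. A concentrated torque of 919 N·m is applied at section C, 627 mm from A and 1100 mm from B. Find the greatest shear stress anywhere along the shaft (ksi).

Compatibility: T_A·a/J_AC = T_B·b/J_CB with T_A + T_B = T₀.
J_AC = 2.44×10^-6 m⁴, J_CB = 6.13×10^-6 m⁴, so T_A = T₀·(J_AC/a)/((J_AC/a)+(J_CB/b)) = 377.7 N·m, T_B = 541.3 N·m.
τ in each portion: τ_AC = 5.47×10^6 Pa, τ_CB = 3.92×10^6 Pa; maximum is in AC.
τ_max = T_AC·r/J = 377.7·0.0353/2.44×10^-6 = 5.467×10^6 Pa.

0.793 ksi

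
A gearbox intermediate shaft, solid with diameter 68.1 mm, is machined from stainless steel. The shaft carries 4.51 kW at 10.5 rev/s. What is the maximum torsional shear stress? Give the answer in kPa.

ω = 2π·10.5 = 65.97 rad/s, so T = P/ω = 4.51×10³ / 65.97 = 68.36 N·m.
J = πd⁴/32 = π(0.0681)⁴/32 = 2.111×10^-6 m⁴.
τ_max = T·r/J = 68.36 × 0.0340 / 2.111×10^-6 = 1.102×10^6 Pa.

1100 kPa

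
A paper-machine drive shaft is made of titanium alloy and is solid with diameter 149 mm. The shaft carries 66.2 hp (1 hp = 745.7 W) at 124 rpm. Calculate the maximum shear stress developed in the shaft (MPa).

ω = 2π·124/60 = 12.99 rad/s, so T = P/ω = 66.2×745.7 / 12.99 = 3802 N·m.
J = πd⁴/32 = π(0.149)⁴/32 = 4.839×10^-5 m⁴.
τ_max = T·r/J = 3802 × 0.0745 / 4.839×10^-5 = 5.853×10^6 Pa.

5.85 MPa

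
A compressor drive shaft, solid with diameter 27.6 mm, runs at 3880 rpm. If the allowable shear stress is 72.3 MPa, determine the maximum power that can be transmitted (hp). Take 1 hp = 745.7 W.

J = πd⁴/32 = π(0.0276)⁴/32 = 5.697×10^-8 m⁴.
T_max = τ_allow·J/r = 7.23×10^7 × 5.697×10^-8 / 0.0138 = 298.5 N·m.
ω = 2π·3880/60 = 406.3 rad/s, so P_max = T_max·ω = 1.213×10^5 W.

163 hp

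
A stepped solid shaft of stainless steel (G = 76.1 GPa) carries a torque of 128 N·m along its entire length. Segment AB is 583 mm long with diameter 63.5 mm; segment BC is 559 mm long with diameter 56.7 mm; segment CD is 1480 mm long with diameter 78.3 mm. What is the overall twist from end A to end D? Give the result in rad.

J_AB = π(0.0635)⁴/32 = 1.60×10^-6 m⁴; J_BC = π(0.0567)⁴/32 = 1.01×10^-6 m⁴; J_CD = π(0.0783)⁴/32 = 3.69×10^-6 m⁴.
θ = (T/G)·Σ L_i/J_i = (128.0/76.1×10⁹)·(0.583/1.60×10^-6 + 0.559/1.01×10^-6 + 1.48/3.69×10^-6) = 2.216×10^-3 rad.

0.00222 rad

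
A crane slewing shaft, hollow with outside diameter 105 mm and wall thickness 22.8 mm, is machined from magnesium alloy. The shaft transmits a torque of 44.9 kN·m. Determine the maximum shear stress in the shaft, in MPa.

J = π(d_o⁴ − d_i⁴)/32 = π(0.105⁴ − 0.0594⁴)/32 = 1.071×10^-5 m⁴.
τ_max = T·r/J = 44900 × 0.0525 / 1.071×10^-5 = 2.201×10^8 Pa.

220 MPa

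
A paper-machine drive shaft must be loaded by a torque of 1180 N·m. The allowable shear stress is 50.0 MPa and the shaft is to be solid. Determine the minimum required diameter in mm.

49.4 mm

For a solid shaft τ_max = 16T/(πd³), so d = (16T/(π τ_allow))^(1/3) = (16·1180/(π·5.00×10^7))^(1/3) = 0.04935 m.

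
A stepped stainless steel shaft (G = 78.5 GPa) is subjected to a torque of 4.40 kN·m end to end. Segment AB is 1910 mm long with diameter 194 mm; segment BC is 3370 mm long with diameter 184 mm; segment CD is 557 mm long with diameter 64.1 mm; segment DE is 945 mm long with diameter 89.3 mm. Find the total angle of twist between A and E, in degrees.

1.71°

J_AB = π(0.194)⁴/32 = 1.39×10^-4 m⁴; J_BC = π(0.184)⁴/32 = 1.13×10^-4 m⁴; J_CD = π(0.0641)⁴/32 = 1.66×10^-6 m⁴; J_DE = π(0.0893)⁴/32 = 6.24×10^-6 m⁴.
θ = (T/G)·Σ L_i/J_i = (4400/78.5×10⁹)·(1.91/1.39×10^-4 + 3.37/1.13×10^-4 + 0.557/1.66×10^-6 + 0.945/6.24×10^-6) = 0.02977 rad.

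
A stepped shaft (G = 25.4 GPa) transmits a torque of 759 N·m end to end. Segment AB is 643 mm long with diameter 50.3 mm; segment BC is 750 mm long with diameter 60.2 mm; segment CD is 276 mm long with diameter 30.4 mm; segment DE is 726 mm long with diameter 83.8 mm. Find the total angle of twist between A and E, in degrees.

8.64°

J_AB = π(0.0503)⁴/32 = 6.28×10^-7 m⁴; J_BC = π(0.0602)⁴/32 = 1.29×10^-6 m⁴; J_CD = π(0.0304)⁴/32 = 8.38×10^-8 m⁴; J_DE = π(0.0838)⁴/32 = 4.84×10^-6 m⁴.
θ = (T/G)·Σ L_i/J_i = (759.0/25.4×10⁹)·(0.643/6.28×10^-7 + 0.750/1.29×10^-6 + 0.276/8.38×10^-8 + 0.726/4.84×10^-6) = 0.1508 rad.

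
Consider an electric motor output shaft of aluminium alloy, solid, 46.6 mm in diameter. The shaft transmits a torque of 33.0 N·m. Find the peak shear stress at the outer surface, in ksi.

J = πd⁴/32 = π(0.0466)⁴/32 = 4.630×10^-7 m⁴.
τ_max = T·r/J = 33.00 × 0.0233 / 4.630×10^-7 = 1.661×10^6 Pa.

0.241 ksi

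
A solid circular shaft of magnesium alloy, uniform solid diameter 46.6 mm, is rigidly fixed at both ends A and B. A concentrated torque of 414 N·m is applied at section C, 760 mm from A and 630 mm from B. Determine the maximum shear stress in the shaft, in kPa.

11400 kPa

With uniform GJ and both ends fixed, compatibility θ_AC = θ_CB gives T_A·a = T_B·b, together with T_A + T_B = T₀.
T_A = T₀·b/(a+b) = 414.0·630/1390 = 187.6 N·m; T_B = 226.4 N·m.
τ in each portion: τ_AC = 9.44×10^6 Pa, τ_CB = 1.14×10^7 Pa; maximum is in CB.
τ_max = T_CB·r/J = 226.4·0.0233/4.63×10^-7 = 1.139×10^7 Pa.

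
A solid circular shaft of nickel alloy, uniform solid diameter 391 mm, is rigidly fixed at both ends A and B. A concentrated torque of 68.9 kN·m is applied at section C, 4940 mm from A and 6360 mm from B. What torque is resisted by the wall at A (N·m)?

38800 N·m

With uniform GJ and both ends fixed, compatibility θ_AC = θ_CB gives T_A·a = T_B·b, together with T_A + T_B = T₀.
T_A = T₀·b/(a+b) = 68900·6360/11300 = 38780 N·m; T_B = 30120 N·m.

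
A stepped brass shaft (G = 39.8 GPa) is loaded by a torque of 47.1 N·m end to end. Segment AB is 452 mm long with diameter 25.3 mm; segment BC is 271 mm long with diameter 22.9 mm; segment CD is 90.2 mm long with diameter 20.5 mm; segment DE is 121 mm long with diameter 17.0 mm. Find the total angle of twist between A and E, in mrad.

48.8 mrad

J_AB = π(0.0253)⁴/32 = 4.02×10^-8 m⁴; J_BC = π(0.0229)⁴/32 = 2.70×10^-8 m⁴; J_CD = π(0.0205)⁴/32 = 1.73×10^-8 m⁴; J_DE = π(0.0170)⁴/32 = 8.20×10^-9 m⁴.
θ = (T/G)·Σ L_i/J_i = (47.10/39.8×10⁹)·(0.452/4.02×10^-8 + 0.271/2.70×10^-8 + 0.0902/1.73×10^-8 + 0.121/8.20×10^-9) = 0.04880 rad.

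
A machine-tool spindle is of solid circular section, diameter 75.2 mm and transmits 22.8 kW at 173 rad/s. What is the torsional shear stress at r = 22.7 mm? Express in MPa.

ω = 173 rad/s, so T = P/ω = 22.8×10³ / 173.0 = 131.8 N·m.
J = πd⁴/32 = π(0.0752)⁴/32 = 3.140×10^-6 m⁴.
Shear stress varies linearly with radius: τ = T·r/J = 131.8 × 0.0227 / 3.140×10^-6 = 9.529×10^5 Pa.

0.953 MPa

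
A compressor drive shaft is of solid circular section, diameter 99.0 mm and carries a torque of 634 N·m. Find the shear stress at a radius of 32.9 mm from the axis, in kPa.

2210 kPa

J = πd⁴/32 = π(0.0990)⁴/32 = 9.431×10^-6 m⁴.
Shear stress varies linearly with radius: τ = T·r/J = 634.0 × 0.0329 / 9.431×10^-6 = 2.212×10^6 Pa.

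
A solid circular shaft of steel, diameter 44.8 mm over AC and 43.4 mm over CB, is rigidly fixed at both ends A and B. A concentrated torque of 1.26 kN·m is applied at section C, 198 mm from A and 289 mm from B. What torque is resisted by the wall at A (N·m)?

Compatibility: T_A·a/J_AC = T_B·b/J_CB with T_A + T_B = T₀.
J_AC = 3.95×10^-7 m⁴, J_CB = 3.48×10^-7 m⁴, so T_A = T₀·(J_AC/a)/((J_AC/a)+(J_CB/b)) = 785.8 N·m, T_B = 474.2 N·m.

786 N·m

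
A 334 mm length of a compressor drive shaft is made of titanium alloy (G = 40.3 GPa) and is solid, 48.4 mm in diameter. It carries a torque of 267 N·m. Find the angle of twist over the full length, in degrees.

0.235°

J = πd⁴/32 = π(0.0484)⁴/32 = 5.387×10^-7 m⁴.
θ = T·L/(G·J) = 267.0 × 0.334 / (40.3×10⁹ × 5.387×10^-7) = 4.107×10^-3 rad.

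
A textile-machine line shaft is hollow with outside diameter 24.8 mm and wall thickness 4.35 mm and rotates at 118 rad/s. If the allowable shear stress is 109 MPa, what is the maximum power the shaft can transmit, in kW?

31.7 kW

J = π(d_o⁴ − d_i⁴)/32 = π(0.0248⁴ − 0.0161⁴)/32 = 3.054×10^-8 m⁴.
T_max = τ_allow·J/r = 1.09×10^8 × 3.054×10^-8 / 0.0124 = 268.5 N·m.
ω = 118 rad/s, so P_max = T_max·ω = 3.168×10^4 W.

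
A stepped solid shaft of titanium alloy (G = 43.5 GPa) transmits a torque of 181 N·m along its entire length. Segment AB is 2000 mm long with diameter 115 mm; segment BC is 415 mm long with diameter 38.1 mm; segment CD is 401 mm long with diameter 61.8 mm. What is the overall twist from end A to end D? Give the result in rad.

0.0100 rad

J_AB = π(0.115)⁴/32 = 1.72×10^-5 m⁴; J_BC = π(0.0381)⁴/32 = 2.07×10^-7 m⁴; J_CD = π(0.0618)⁴/32 = 1.43×10^-6 m⁴.
θ = (T/G)·Σ L_i/J_i = (181.0/43.5×10⁹)·(2.00/1.72×10^-5 + 0.415/2.07×10^-7 + 0.401/1.43×10^-6) = 9.997×10^-3 rad.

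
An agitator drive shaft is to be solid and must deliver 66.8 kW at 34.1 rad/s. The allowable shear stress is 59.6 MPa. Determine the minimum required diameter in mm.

ω = 34.1 rad/s, so T = P/ω = 66.8×10³ / 34.10 = 1959 N·m.
For a solid shaft τ_max = 16T/(πd³), so d = (16T/(π τ_allow))^(1/3) = (16·1959/(π·5.96×10^7))^(1/3) = 0.05511 m.

55.1 mm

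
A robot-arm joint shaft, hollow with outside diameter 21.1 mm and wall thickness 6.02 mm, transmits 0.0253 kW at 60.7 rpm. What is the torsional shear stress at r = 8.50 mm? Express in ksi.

0.261 ksi

ω = 2π·60.7/60 = 6.356 rad/s, so T = P/ω = 0.0253×10³ / 6.356 = 3.980 N·m.
J = π(d_o⁴ − d_i⁴)/32 = π(0.0211⁴ − 0.00906⁴)/32 = 1.880×10^-8 m⁴.
Shear stress varies linearly with radius: τ = T·r/J = 3.980 × 0.00850 / 1.880×10^-8 = 1.800×10^6 Pa.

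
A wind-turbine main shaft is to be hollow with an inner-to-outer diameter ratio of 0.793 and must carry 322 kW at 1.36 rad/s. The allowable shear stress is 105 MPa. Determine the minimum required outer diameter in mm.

ω = 1.36 rad/s, so T = P/ω = 322×10³ / 1.360 = 236800 N·m.
For a hollow shaft with d_i/d_o = 0.793: τ_max = 16T/(π d_o³ (1−k⁴)), so d_o = [16T/(π τ_allow (1−k⁴))]^(1/3) = [16·236800/(π·1.05×10^8·0.6045)]^(1/3) = 0.2668 m.

267 mm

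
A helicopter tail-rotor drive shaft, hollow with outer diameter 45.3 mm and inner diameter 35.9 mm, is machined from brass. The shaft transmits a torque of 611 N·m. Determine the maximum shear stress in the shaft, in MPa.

55.3 MPa

J = π(d_o⁴ − d_i⁴)/32 = π(0.0453⁴ − 0.0359⁴)/32 = 2.503×10^-7 m⁴.
τ_max = T·r/J = 611.0 × 0.0226 / 2.503×10^-7 = 5.528×10^7 Pa.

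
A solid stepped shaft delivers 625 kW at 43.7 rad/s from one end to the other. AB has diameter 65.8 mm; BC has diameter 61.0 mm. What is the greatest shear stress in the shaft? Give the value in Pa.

ω = 43.7 rad/s, so T = P/ω = 625×10³ / 43.70 = 14300 N·m.
Under the same torque, τ_max = 16T/(πd³) is largest where d is smallest — segment BC (d = 61.0 mm).
τ_max = 16·14300/(π·(0.0610)³) = 3.209×10^8 Pa.

3.21e8 Pa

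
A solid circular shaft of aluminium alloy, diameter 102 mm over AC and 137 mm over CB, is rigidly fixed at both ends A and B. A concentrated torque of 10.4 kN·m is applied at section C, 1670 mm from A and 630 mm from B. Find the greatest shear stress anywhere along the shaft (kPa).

Compatibility: T_A·a/J_AC = T_B·b/J_CB with T_A + T_B = T₀.
J_AC = 1.06×10^-5 m⁴, J_CB = 3.46×10^-5 m⁴, so T_A = T₀·(J_AC/a)/((J_AC/a)+(J_CB/b)) = 1080 N·m, T_B = 9320 N·m.
τ in each portion: τ_AC = 5.18×10^6 Pa, τ_CB = 1.85×10^7 Pa; maximum is in CB.
τ_max = T_CB·r/J = 9320·0.0685/3.46×10^-5 = 1.846×10^7 Pa.

18500 kPa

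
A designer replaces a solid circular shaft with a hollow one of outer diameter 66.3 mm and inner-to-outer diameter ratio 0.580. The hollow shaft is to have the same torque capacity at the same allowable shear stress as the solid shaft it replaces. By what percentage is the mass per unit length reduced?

Equal τ_max and T ⇒ the solid shaft needs d_s³ = d_o³(1−k⁴), so d_s = 66.3·(1−0.580⁴)^(1/3) = 63.70 mm.
Area ratio A_h/A_s = d_o²(1−k²)/d_s² = (1−k²)/(1−k⁴)^(2/3) = 0.7189.
Mass saving = 1 − 0.7189 = 28.1 %.

28.1 %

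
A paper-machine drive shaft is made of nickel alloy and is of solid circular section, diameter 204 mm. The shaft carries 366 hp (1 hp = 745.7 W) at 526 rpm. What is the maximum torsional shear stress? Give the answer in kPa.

ω = 2π·526/60 = 55.08 rad/s, so T = P/ω = 366×745.7 / 55.08 = 4955 N·m.
J = πd⁴/32 = π(0.204)⁴/32 = 1.700×10^-4 m⁴.
τ_max = T·r/J = 4955 × 0.102 / 1.700×10^-4 = 2.972×10^6 Pa.

2970 kPa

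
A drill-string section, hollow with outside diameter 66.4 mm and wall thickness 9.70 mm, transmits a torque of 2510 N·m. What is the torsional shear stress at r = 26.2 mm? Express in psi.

6670 psi

J = π(d_o⁴ − d_i⁴)/32 = π(0.0664⁴ − 0.0470⁴)/32 = 1.429×10^-6 m⁴.
Shear stress varies linearly with radius: τ = T·r/J = 2510 × 0.0262 / 1.429×10^-6 = 4.601×10^7 Pa.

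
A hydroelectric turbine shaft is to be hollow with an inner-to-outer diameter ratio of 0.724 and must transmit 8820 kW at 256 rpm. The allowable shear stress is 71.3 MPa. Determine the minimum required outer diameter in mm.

ω = 2π·256/60 = 26.81 rad/s, so T = P/ω = 8820×10³ / 26.81 = 329000 N·m.
For a hollow shaft with d_i/d_o = 0.724: τ_max = 16T/(π d_o³ (1−k⁴)), so d_o = [16T/(π τ_allow (1−k⁴))]^(1/3) = [16·329000/(π·7.13×10^7·0.7252)]^(1/3) = 0.3188 m.

319 mm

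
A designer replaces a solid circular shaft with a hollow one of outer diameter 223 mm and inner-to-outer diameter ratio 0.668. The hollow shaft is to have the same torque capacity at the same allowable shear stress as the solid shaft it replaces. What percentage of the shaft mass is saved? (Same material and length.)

35.8 %

Equal τ_max and T ⇒ the solid shaft needs d_s³ = d_o³(1−k⁴), so d_s = 223·(1−0.668⁴)^(1/3) = 207.1 mm.
Area ratio A_h/A_s = d_o²(1−k²)/d_s² = (1−k²)/(1−k⁴)^(2/3) = 0.6421.
Mass saving = 1 − 0.6421 = 35.8 %.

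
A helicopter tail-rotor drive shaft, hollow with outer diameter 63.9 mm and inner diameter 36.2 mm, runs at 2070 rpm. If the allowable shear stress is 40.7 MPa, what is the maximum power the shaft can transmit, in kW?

405 kW

J = π(d_o⁴ − d_i⁴)/32 = π(0.0639⁴ − 0.0362⁴)/32 = 1.468×10^-6 m⁴.
T_max = τ_allow·J/r = 4.07×10^7 × 1.468×10^-6 / 0.0319 = 1870 N·m.
ω = 2π·2070/60 = 216.8 rad/s, so P_max = T_max·ω = 4.054×10^5 W.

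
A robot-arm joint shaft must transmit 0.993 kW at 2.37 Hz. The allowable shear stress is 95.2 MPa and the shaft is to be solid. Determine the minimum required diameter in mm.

15.3 mm

ω = 2π·2.37 = 14.89 rad/s, so T = P/ω = 0.993×10³ / 14.89 = 66.68 N·m.
For a solid shaft τ_max = 16T/(πd³), so d = (16T/(π τ_allow))^(1/3) = (16·66.68/(π·9.52×10^7))^(1/3) = 0.01528 m.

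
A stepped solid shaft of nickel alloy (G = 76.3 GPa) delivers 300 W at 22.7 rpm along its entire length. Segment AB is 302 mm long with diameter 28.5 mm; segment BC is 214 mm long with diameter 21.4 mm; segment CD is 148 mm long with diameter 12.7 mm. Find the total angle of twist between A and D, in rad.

ω = 2π·22.7/60 = 2.377 rad/s, so T = P/ω = 300 / 2.377 = 126.2 N·m.
J_AB = π(0.0285)⁴/32 = 6.48×10^-8 m⁴; J_BC = π(0.0214)⁴/32 = 2.06×10^-8 m⁴; J_CD = π(0.0127)⁴/32 = 2.55×10^-9 m⁴.
θ = (T/G)·Σ L_i/J_i = (126.2/76.3×10⁹)·(0.302/6.48×10^-8 + 0.214/2.06×10^-8 + 0.148/2.55×10^-9) = 0.1208 rad.

0.121 rad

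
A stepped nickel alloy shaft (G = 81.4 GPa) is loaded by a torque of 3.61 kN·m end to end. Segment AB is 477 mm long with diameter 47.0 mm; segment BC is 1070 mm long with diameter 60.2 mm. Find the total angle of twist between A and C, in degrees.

J_AB = π(0.0470)⁴/32 = 4.79×10^-7 m⁴; J_BC = π(0.0602)⁴/32 = 1.29×10^-6 m⁴.
θ = (T/G)·Σ L_i/J_i = (3610/81.4×10⁹)·(0.477/4.79×10^-7 + 1.07/1.29×10^-6) = 0.08096 rad.

4.64°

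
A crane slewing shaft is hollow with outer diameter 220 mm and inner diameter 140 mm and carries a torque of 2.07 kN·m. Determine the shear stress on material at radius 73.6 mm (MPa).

J = π(d_o⁴ − d_i⁴)/32 = π(0.220⁴ − 0.140⁴)/32 = 1.923×10^-4 m⁴.
Shear stress varies linearly with radius: τ = T·r/J = 2070 × 0.0736 / 1.923×10^-4 = 7.924×10^5 Pa.

0.792 MPa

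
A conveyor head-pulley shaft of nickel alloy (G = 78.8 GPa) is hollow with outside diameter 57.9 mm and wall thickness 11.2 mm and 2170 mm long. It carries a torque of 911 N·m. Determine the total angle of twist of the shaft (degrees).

1.52°

J = π(d_o⁴ − d_i⁴)/32 = π(0.0579⁴ − 0.0355⁴)/32 = 9.474×10^-7 m⁴.
θ = T·L/(G·J) = 911.0 × 2.17 / (78.8×10⁹ × 9.474×10^-7) = 0.02648 rad.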